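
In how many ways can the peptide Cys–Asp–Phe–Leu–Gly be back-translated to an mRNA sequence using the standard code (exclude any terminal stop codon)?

Cys: 2 codons.
Asp: 2 codons.
Phe: 2 codons.
Leu: 6 codons.
Gly: 4 codons.
2 × 2 × 2 × 6 × 4 = 192.

192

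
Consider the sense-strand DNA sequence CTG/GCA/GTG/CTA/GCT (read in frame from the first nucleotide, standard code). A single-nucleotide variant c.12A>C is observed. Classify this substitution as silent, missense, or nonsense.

Position 12 falls in codon 4: CTA → Leu.
After the substitution the codon is CTC → Leu.
Both encode Leu, so the change is synonymous.

silent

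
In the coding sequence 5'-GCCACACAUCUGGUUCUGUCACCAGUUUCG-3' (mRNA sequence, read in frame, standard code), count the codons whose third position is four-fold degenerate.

Codon 1 GCC (Ala): third position 4-fold.
Codon 2 ACA (Thr): third position 4-fold.
Codon 3 CAU (His): third position 2-fold.
Codon 4 CUG (Leu): third position 4-fold.
Codon 5 GUU (Val): third position 4-fold.
Codon 6 CUG (Leu): third position 4-fold.
Codon 7 UCA (Ser): third position 4-fold.
Codon 8 CCA (Pro): third position 4-fold.
Codon 9 GUU (Val): third position 4-fold.
Codon 10 UCG (Ser): third position 4-fold.
Four-fold degenerate third positions: 9.

9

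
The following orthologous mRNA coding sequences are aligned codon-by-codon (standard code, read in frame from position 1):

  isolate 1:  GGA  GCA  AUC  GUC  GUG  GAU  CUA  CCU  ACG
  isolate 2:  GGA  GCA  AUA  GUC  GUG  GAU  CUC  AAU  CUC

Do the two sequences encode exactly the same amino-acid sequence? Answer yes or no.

no

Codon 1: GGA Gly / GGA Gly — identical.
Codon 2: GCA Ala / GCA Ala — identical.
Codon 3: AUC Ile / AUA Ile — synonymous.
Codon 4: GUC Val / GUC Val — identical.
Codon 5: GUG Val / GUG Val — identical.
Codon 6: GAU Asp / GAU Asp — identical.
Codon 7: CUA Leu / CUC Leu — synonymous.
Codon 8: CCU Pro / AAU Asn — nonsynonymous.
Codon 9: ACG Thr / CUC Leu — nonsynonymous.
Nonsynonymous differences: 2 → different protein.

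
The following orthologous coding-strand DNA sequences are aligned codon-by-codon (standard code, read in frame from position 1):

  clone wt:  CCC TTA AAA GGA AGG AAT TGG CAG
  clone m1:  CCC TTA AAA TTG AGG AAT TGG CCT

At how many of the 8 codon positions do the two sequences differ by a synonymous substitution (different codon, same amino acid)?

Codon 1: CCC Pro / CCC Pro — identical.
Codon 2: TTA Leu / TTA Leu — identical.
Codon 3: AAA Lys / AAA Lys — identical.
Codon 4: GGA Gly / TTG Leu — nonsynonymous.
Codon 5: AGG Arg / AGG Arg — identical.
Codon 6: AAT Asn / AAT Asn — identical.
Codon 7: TGG Trp / TGG Trp — identical.
Codon 8: CAG Gln / CCT Pro — nonsynonymous.
Synonymous differences: 0.

0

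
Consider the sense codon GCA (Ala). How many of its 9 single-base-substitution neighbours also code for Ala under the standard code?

3

Position 1: none → 0 synonymous.
Position 2: none → 0 synonymous.
Position 3: GCU, GCC, GCG → 3 synonymous.
Total: 0 + 0 + 3 = 3.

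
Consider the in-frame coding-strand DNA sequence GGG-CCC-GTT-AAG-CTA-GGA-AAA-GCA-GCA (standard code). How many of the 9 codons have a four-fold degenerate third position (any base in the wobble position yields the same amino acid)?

7

Codon 1 GGG (Gly): third position 4-fold.
Codon 2 CCC (Pro): third position 4-fold.
Codon 3 GTT (Val): third position 4-fold.
Codon 4 AAG (Lys): third position 2-fold.
Codon 5 CTA (Leu): third position 4-fold.
Codon 6 GGA (Gly): third position 4-fold.
Codon 7 AAA (Lys): third position 2-fold.
Codon 8 GCA (Ala): third position 4-fold.
Codon 9 GCA (Ala): third position 4-fold.
Four-fold degenerate third positions: 7.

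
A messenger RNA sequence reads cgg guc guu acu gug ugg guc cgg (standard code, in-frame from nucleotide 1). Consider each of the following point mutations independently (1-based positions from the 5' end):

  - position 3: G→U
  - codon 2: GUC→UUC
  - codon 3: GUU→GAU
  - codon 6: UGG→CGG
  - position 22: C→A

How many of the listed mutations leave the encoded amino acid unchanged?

2

Codon 1: CGG (Arg) → CGU (Arg) — synonymous.
Codon 2: GUC (Val) → UUC (Phe) — missense.
Codon 3: GUU (Val) → GAU (Asp) — missense.
Codon 6: UGG (Trp) → CGG (Arg) — missense.
Codon 8: CGG (Arg) → AGG (Arg) — synonymous.
Synonymous: 2 of 5.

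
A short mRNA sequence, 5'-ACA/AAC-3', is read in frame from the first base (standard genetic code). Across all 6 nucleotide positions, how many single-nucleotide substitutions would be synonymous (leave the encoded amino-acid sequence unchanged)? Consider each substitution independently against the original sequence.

Codon 1 (ACA, Thr): 3 synonymous substitutions.
Codon 2 (AAC, Asn): 1 synonymous substitution.
Total: 3 + 1 = 4.

4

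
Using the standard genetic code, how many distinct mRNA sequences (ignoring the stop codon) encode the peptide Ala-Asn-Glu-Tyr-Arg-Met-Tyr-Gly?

Ala: 4 codons.
Asn: 2 codons.
Glu: 2 codons.
Tyr: 2 codons.
Arg: 6 codons.
Met: 1 codon.
Tyr: 2 codons.
Gly: 4 codons.
4 × 2 × 2 × 2 × 6 × 1 × 2 × 4 = 1536.

1536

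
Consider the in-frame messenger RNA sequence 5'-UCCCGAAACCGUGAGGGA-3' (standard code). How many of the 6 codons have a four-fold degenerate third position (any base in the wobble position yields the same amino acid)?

Codon 1 UCC (Ser): third position 4-fold.
Codon 2 CGA (Arg): third position 4-fold.
Codon 3 AAC (Asn): third position 2-fold.
Codon 4 CGU (Arg): third position 4-fold.
Codon 5 GAG (Glu): third position 2-fold.
Codon 6 GGA (Gly): third position 4-fold.
Four-fold degenerate third positions: 4.

4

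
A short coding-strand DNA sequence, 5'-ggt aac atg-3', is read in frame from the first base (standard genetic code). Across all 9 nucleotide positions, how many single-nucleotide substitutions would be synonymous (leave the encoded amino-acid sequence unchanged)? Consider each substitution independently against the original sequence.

Codon 1 (GGT, Gly): 3 synonymous substitutions.
Codon 2 (AAC, Asn): 1 synonymous substitution.
Codon 3 (ATG, Met): 0 synonymous substitutions.
Total: 3 + 1 + 0 = 4.

4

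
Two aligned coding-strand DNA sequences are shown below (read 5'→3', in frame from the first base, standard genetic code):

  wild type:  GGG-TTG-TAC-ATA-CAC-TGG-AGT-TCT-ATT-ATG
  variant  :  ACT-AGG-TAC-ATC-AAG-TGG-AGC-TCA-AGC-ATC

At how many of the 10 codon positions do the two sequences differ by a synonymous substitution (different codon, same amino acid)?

Codon 1: GGG Gly / ACT Thr — nonsynonymous.
Codon 2: TTG Leu / AGG Arg — nonsynonymous.
Codon 3: TAC Tyr / TAC Tyr — identical.
Codon 4: ATA Ile / ATC Ile — synonymous.
Codon 5: CAC His / AAG Lys — nonsynonymous.
Codon 6: TGG Trp / TGG Trp — identical.
Codon 7: AGT Ser / AGC Ser — synonymous.
Codon 8: TCT Ser / TCA Ser — synonymous.
Codon 9: ATT Ile / AGC Ser — nonsynonymous.
Codon 10: ATG Met / ATC Ile — nonsynonymous.
Synonymous differences: 3.

3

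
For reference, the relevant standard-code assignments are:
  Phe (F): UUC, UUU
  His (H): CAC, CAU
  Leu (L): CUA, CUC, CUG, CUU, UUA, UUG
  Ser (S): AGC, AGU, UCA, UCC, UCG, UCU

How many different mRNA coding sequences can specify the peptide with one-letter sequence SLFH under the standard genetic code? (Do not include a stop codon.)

Ser: 6 codons.
Leu: 6 codons.
Phe: 2 codons.
His: 2 codons.
6 × 6 × 2 × 2 = 144.

144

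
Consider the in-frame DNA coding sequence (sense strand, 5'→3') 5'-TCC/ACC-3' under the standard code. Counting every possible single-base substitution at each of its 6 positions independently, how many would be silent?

6

Codon 1 (TCC, Ser): 3 synonymous substitutions.
Codon 2 (ACC, Thr): 3 synonymous substitutions.
Total: 3 + 3 = 6.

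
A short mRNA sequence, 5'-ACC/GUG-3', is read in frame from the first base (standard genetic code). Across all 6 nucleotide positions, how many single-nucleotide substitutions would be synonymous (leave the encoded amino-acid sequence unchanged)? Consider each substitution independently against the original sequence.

6

Codon 1 (ACC, Thr): 3 synonymous substitutions.
Codon 2 (GUG, Val): 3 synonymous substitutions.
Total: 3 + 3 = 6.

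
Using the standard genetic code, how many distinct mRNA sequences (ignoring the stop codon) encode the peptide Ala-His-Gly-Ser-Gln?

Ala: 4 codons.
His: 2 codons.
Gly: 4 codons.
Ser: 6 codons.
Gln: 2 codons.
4 × 2 × 4 × 6 × 2 = 384.

384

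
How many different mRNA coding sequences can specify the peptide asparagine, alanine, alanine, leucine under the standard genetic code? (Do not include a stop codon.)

Asn: 2 codons.
Ala: 4 codons.
Ala: 4 codons.
Leu: 6 codons.
2 × 4 × 4 × 6 = 192.

192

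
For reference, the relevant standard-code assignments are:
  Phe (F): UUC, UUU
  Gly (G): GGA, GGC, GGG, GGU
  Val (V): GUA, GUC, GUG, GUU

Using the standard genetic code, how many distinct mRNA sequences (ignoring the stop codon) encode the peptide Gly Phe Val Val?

Gly: 4 codons.
Phe: 2 codons.
Val: 4 codons.
Val: 4 codons.
4 × 2 × 4 × 4 = 128.

128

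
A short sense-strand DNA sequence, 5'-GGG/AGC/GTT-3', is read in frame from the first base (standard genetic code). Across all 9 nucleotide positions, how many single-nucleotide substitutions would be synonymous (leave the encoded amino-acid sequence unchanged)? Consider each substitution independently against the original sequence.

7

Codon 1 (GGG, Gly): 3 synonymous substitutions.
Codon 2 (AGC, Ser): 1 synonymous substitution.
Codon 3 (GTT, Val): 3 synonymous substitutions.
Total: 3 + 1 + 3 = 7.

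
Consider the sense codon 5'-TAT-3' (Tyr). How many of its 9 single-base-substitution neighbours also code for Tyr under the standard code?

1

Position 1: none → 0 synonymous.
Position 2: none → 0 synonymous.
Position 3: TAC → 1 synonymous.
Total: 0 + 0 + 1 = 1.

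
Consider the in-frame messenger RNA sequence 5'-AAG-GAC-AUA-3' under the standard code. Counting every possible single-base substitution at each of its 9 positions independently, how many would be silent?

4

Codon 1 (AAG, Lys): 1 synonymous substitution.
Codon 2 (GAC, Asp): 1 synonymous substitution.
Codon 3 (AUA, Ile): 2 synonymous substitutions.
Total: 1 + 1 + 2 = 4.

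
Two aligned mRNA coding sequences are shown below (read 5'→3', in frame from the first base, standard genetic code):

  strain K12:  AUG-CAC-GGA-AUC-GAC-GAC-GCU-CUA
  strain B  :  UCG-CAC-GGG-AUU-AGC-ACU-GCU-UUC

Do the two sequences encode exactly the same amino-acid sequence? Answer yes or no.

no

Codon 1: AUG Met / UCG Ser — nonsynonymous.
Codon 2: CAC His / CAC His — identical.
Codon 3: GGA Gly / GGG Gly — synonymous.
Codon 4: AUC Ile / AUU Ile — synonymous.
Codon 5: GAC Asp / AGC Ser — nonsynonymous.
Codon 6: GAC Asp / ACU Thr — nonsynonymous.
Codon 7: GCU Ala / GCU Ala — identical.
Codon 8: CUA Leu / UUC Phe — nonsynonymous.
Nonsynonymous differences: 4 → different protein.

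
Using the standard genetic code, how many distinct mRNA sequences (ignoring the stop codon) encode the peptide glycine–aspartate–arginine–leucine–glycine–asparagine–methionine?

2304

Gly: 4 codons.
Asp: 2 codons.
Arg: 6 codons.
Leu: 6 codons.
Gly: 4 codons.
Asn: 2 codons.
Met: 1 codon.
4 × 2 × 6 × 6 × 4 × 2 × 1 = 2304.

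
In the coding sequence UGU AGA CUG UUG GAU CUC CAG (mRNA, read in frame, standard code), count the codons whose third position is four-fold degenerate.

2

Codon 1 UGU (Cys): third position 2-fold.
Codon 2 AGA (Arg): third position 2-fold.
Codon 3 CUG (Leu): third position 4-fold.
Codon 4 UUG (Leu): third position 2-fold.
Codon 5 GAU (Asp): third position 2-fold.
Codon 6 CUC (Leu): third position 4-fold.
Codon 7 CAG (Gln): third position 2-fold.
Four-fold degenerate third positions: 2.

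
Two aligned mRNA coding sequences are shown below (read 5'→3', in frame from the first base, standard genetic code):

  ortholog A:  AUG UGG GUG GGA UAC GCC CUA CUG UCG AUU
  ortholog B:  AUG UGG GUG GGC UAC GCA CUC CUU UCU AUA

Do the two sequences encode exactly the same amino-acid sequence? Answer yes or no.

Codon 1: AUG Met / AUG Met — identical.
Codon 2: UGG Trp / UGG Trp — identical.
Codon 3: GUG Val / GUG Val — identical.
Codon 4: GGA Gly / GGC Gly — synonymous.
Codon 5: UAC Tyr / UAC Tyr — identical.
Codon 6: GCC Ala / GCA Ala — synonymous.
Codon 7: CUA Leu / CUC Leu — synonymous.
Codon 8: CUG Leu / CUU Leu — synonymous.
Codon 9: UCG Ser / UCU Ser — synonymous.
Codon 10: AUU Ile / AUA Ile — synonymous.
Nonsynonymous differences: 0 → same protein.

yes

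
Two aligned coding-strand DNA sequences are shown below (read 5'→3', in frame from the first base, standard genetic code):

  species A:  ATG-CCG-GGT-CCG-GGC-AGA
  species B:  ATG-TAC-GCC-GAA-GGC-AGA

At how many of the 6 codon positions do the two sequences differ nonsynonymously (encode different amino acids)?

Codon 1: ATG Met / ATG Met — identical.
Codon 2: CCG Pro / TAC Tyr — nonsynonymous.
Codon 3: GGT Gly / GCC Ala — nonsynonymous.
Codon 4: CCG Pro / GAA Glu — nonsynonymous.
Codon 5: GGC Gly / GGC Gly — identical.
Codon 6: AGA Arg / AGA Arg — identical.
Nonsynonymous differences: 3.

3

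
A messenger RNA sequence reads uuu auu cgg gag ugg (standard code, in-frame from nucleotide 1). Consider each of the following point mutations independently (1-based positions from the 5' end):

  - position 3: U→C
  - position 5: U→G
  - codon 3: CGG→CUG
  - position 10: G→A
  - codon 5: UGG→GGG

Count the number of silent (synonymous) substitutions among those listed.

Codon 1: UUU (Phe) → UUC (Phe) — synonymous.
Codon 2: AUU (Ile) → AGU (Ser) — missense.
Codon 3: CGG (Arg) → CUG (Leu) — missense.
Codon 4: GAG (Glu) → AAG (Lys) — missense.
Codon 5: UGG (Trp) → GGG (Gly) — missense.
Synonymous: 1 of 5.

1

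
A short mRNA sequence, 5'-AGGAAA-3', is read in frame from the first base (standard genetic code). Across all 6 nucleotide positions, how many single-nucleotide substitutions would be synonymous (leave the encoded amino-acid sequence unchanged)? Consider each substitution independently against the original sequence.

3

Codon 1 (AGG, Arg): 2 synonymous substitutions.
Codon 2 (AAA, Lys): 1 synonymous substitution.
Total: 2 + 1 = 3.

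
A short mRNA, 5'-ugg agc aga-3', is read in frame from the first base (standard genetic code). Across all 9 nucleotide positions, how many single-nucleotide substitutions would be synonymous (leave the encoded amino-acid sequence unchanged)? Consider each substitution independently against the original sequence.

3

Codon 1 (UGG, Trp): 0 synonymous substitutions.
Codon 2 (AGC, Ser): 1 synonymous substitution.
Codon 3 (AGA, Arg): 2 synonymous substitutions.
Total: 0 + 1 + 2 = 3.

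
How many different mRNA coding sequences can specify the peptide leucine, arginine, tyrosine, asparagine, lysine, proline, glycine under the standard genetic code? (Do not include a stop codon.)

4608

Leu: 6 codons.
Arg: 6 codons.
Tyr: 2 codons.
Asn: 2 codons.
Lys: 2 codons.
Pro: 4 codons.
Gly: 4 codons.
6 × 6 × 2 × 2 × 2 × 4 × 4 = 4608.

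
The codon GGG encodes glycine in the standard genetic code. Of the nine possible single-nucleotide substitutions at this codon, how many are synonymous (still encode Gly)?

Position 1: none → 0 synonymous.
Position 2: none → 0 synonymous.
Position 3: GGT, GGC, GGA → 3 synonymous.
Total: 0 + 0 + 3 = 3.

3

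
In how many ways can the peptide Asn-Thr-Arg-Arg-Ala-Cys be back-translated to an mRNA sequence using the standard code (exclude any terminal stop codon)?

2304

Asn: 2 codons.
Thr: 4 codons.
Arg: 6 codons.
Arg: 6 codons.
Ala: 4 codons.
Cys: 2 codons.
2 × 4 × 6 × 6 × 4 × 2 = 2304.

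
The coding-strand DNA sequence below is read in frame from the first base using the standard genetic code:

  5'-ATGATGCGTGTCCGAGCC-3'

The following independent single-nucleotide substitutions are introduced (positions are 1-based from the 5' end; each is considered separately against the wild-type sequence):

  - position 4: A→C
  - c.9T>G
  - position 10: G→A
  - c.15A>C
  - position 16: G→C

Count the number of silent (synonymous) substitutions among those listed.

2

Codon 2: ATG (Met) → CTG (Leu) — missense.
Codon 3: CGT (Arg) → CGG (Arg) — synonymous.
Codon 4: GTC (Val) → ATC (Ile) — missense.
Codon 5: CGA (Arg) → CGC (Arg) — synonymous.
Codon 6: GCC (Ala) → CCC (Pro) — missense.
Synonymous: 2 of 5.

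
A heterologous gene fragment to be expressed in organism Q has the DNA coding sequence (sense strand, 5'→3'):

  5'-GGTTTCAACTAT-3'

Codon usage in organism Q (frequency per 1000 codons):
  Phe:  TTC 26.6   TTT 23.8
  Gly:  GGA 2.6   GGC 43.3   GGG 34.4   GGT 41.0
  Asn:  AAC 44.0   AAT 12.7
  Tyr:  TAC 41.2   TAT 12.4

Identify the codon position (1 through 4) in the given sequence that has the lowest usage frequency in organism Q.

Codon 1 GGT (Gly): 41.0 per 1000.
Codon 2 TTC (Phe): 26.6 per 1000.
Codon 3 AAC (Asn): 44.0 per 1000.
Codon 4 TAT (Tyr): 12.4 per 1000.
Lowest frequency is 12.4 at codon 4.

4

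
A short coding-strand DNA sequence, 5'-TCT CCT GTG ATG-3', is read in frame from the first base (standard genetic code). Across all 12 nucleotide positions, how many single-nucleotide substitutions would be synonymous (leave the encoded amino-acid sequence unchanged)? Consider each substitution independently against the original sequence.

Codon 1 (TCT, Ser): 3 synonymous substitutions.
Codon 2 (CCT, Pro): 3 synonymous substitutions.
Codon 3 (GTG, Val): 3 synonymous substitutions.
Codon 4 (ATG, Met): 0 synonymous substitutions.
Total: 3 + 3 + 3 + 0 = 9.

9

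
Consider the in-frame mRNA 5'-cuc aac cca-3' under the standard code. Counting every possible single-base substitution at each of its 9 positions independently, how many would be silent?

7

Codon 1 (CUC, Leu): 3 synonymous substitutions.
Codon 2 (AAC, Asn): 1 synonymous substitution.
Codon 3 (CCA, Pro): 3 synonymous substitutions.
Total: 3 + 1 + 3 = 7.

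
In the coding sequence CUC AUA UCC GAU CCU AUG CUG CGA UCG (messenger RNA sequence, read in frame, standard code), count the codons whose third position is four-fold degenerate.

Codon 1 CUC (Leu): third position 4-fold.
Codon 2 AUA (Ile): third position 3-fold.
Codon 3 UCC (Ser): third position 4-fold.
Codon 4 GAU (Asp): third position 2-fold.
Codon 5 CCU (Pro): third position 4-fold.
Codon 6 AUG (Met): third position 1-fold.
Codon 7 CUG (Leu): third position 4-fold.
Codon 8 CGA (Arg): third position 4-fold.
Codon 9 UCG (Ser): third position 4-fold.
Four-fold degenerate third positions: 6.

6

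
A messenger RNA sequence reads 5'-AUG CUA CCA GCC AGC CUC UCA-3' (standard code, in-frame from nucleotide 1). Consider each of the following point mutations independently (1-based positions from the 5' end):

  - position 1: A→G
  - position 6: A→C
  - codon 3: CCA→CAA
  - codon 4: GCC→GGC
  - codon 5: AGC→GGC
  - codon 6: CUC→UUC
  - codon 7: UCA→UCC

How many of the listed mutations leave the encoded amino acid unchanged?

Codon 1: AUG (Met) → GUG (Val) — missense.
Codon 2: CUA (Leu) → CUC (Leu) — synonymous.
Codon 3: CCA (Pro) → CAA (Gln) — missense.
Codon 4: GCC (Ala) → GGC (Gly) — missense.
Codon 5: AGC (Ser) → GGC (Gly) — missense.
Codon 6: CUC (Leu) → UUC (Phe) — missense.
Codon 7: UCA (Ser) → UCC (Ser) — synonymous.
Synonymous: 2 of 7.

2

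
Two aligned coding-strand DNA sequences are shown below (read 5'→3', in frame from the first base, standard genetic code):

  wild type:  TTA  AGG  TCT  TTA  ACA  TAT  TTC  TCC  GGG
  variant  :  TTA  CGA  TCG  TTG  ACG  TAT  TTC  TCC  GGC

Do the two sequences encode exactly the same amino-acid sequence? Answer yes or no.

Codon 1: TTA Leu / TTA Leu — identical.
Codon 2: AGG Arg / CGA Arg — synonymous.
Codon 3: TCT Ser / TCG Ser — synonymous.
Codon 4: TTA Leu / TTG Leu — synonymous.
Codon 5: ACA Thr / ACG Thr — synonymous.
Codon 6: TAT Tyr / TAT Tyr — identical.
Codon 7: TTC Phe / TTC Phe — identical.
Codon 8: TCC Ser / TCC Ser — identical.
Codon 9: GGG Gly / GGC Gly — synonymous.
Nonsynonymous differences: 0 → same protein.

yes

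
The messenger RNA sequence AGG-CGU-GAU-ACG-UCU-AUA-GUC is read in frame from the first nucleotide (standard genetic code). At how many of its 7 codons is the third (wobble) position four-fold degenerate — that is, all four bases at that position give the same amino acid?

Codon 1 AGG (Arg): third position 2-fold.
Codon 2 CGU (Arg): third position 4-fold.
Codon 3 GAU (Asp): third position 2-fold.
Codon 4 ACG (Thr): third position 4-fold.
Codon 5 UCU (Ser): third position 4-fold.
Codon 6 AUA (Ile): third position 3-fold.
Codon 7 GUC (Val): third position 4-fold.
Four-fold degenerate third positions: 4.

4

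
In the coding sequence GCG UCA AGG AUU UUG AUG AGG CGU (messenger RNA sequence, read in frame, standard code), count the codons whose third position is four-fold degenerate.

Codon 1 GCG (Ala): third position 4-fold.
Codon 2 UCA (Ser): third position 4-fold.
Codon 3 AGG (Arg): third position 2-fold.
Codon 4 AUU (Ile): third position 3-fold.
Codon 5 UUG (Leu): third position 2-fold.
Codon 6 AUG (Met): third position 1-fold.
Codon 7 AGG (Arg): third position 2-fold.
Codon 8 CGU (Arg): third position 4-fold.
Four-fold degenerate third positions: 3.

3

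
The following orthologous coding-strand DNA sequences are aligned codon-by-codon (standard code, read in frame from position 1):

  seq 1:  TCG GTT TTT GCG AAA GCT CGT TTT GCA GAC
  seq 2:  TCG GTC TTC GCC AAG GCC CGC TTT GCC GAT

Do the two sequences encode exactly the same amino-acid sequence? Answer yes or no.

Codon 1: TCG Ser / TCG Ser — identical.
Codon 2: GTT Val / GTC Val — synonymous.
Codon 3: TTT Phe / TTC Phe — synonymous.
Codon 4: GCG Ala / GCC Ala — synonymous.
Codon 5: AAA Lys / AAG Lys — synonymous.
Codon 6: GCT Ala / GCC Ala — synonymous.
Codon 7: CGT Arg / CGC Arg — synonymous.
Codon 8: TTT Phe / TTT Phe — identical.
Codon 9: GCA Ala / GCC Ala — synonymous.
Codon 10: GAC Asp / GAT Asp — synonymous.
Nonsynonymous differences: 0 → same protein.

yes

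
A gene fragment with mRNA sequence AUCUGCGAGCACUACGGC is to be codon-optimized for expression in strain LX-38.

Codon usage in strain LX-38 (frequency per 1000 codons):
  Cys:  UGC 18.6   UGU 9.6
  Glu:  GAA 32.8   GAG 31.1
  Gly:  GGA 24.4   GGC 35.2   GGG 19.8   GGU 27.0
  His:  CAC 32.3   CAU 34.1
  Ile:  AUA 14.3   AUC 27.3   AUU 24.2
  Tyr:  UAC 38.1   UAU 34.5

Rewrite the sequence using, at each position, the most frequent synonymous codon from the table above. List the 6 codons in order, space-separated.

AUC UGC GAA CAU UAC GGC

Codon 1 (Ile): best is AUC at 27.3.
Codon 2 (Cys): best is UGC at 18.6.
Codon 3 (Glu): best is GAA at 32.8.
Codon 4 (His): best is CAU at 34.1.
Codon 5 (Tyr): best is UAC at 38.1.
Codon 6 (Gly): best is GGC at 35.2.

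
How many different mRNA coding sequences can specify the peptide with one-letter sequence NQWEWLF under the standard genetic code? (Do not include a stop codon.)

Asn: 2 codons.
Gln: 2 codons.
Trp: 1 codon.
Glu: 2 codons.
Trp: 1 codon.
Leu: 6 codons.
Phe: 2 codons.
2 × 2 × 1 × 2 × 1 × 6 × 2 = 96.

96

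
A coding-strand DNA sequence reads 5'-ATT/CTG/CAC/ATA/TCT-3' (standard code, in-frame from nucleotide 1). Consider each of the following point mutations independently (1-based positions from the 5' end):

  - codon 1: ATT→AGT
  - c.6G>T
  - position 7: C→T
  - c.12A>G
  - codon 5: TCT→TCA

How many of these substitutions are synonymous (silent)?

Codon 1: ATT (Ile) → AGT (Ser) — missense.
Codon 2: CTG (Leu) → CTT (Leu) — synonymous.
Codon 3: CAC (His) → TAC (Tyr) — missense.
Codon 4: ATA (Ile) → ATG (Met) — missense.
Codon 5: TCT (Ser) → TCA (Ser) — synonymous.
Synonymous: 2 of 5.

2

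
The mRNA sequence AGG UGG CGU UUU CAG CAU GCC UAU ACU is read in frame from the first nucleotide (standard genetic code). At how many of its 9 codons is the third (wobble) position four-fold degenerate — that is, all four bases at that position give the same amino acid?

Codon 1 AGG (Arg): third position 2-fold.
Codon 2 UGG (Trp): third position 1-fold.
Codon 3 CGU (Arg): third position 4-fold.
Codon 4 UUU (Phe): third position 2-fold.
Codon 5 CAG (Gln): third position 2-fold.
Codon 6 CAU (His): third position 2-fold.
Codon 7 GCC (Ala): third position 4-fold.
Codon 8 UAU (Tyr): third position 2-fold.
Codon 9 ACU (Thr): third position 4-fold.
Four-fold degenerate third positions: 3.

3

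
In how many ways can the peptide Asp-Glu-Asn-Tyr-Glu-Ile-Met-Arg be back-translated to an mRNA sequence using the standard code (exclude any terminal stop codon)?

576

Asp: 2 codons.
Glu: 2 codons.
Asn: 2 codons.
Tyr: 2 codons.
Glu: 2 codons.
Ile: 3 codons.
Met: 1 codon.
Arg: 6 codons.
2 × 2 × 2 × 2 × 2 × 3 × 1 × 6 = 576.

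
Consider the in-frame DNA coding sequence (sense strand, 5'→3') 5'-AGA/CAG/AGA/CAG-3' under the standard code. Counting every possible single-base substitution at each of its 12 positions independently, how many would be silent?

Codon 1 (AGA, Arg): 2 synonymous substitutions.
Codon 2 (CAG, Gln): 1 synonymous substitution.
Codon 3 (AGA, Arg): 2 synonymous substitutions.
Codon 4 (CAG, Gln): 1 synonymous substitution.
Total: 2 + 1 + 2 + 1 = 6.

6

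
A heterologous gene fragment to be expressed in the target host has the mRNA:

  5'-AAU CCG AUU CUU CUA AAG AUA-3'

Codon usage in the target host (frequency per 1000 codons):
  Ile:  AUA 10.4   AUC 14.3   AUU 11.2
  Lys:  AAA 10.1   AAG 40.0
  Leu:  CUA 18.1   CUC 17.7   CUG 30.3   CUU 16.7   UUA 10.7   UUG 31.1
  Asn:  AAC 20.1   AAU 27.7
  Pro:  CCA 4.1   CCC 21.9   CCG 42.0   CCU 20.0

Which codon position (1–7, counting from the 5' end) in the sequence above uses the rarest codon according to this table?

Codon 1 AAU (Asn): 27.7 per 1000.
Codon 2 CCG (Pro): 42.0 per 1000.
Codon 3 AUU (Ile): 11.2 per 1000.
Codon 4 CUU (Leu): 16.7 per 1000.
Codon 5 CUA (Leu): 18.1 per 1000.
Codon 6 AAG (Lys): 40.0 per 1000.
Codon 7 AUA (Ile): 10.4 per 1000.
Lowest frequency is 10.4 at codon 7.

7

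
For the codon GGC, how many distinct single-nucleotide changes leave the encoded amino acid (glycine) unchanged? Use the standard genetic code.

3

Position 1: none → 0 synonymous.
Position 2: none → 0 synonymous.
Position 3: GGT, GGA, GGG → 3 synonymous.
Total: 0 + 0 + 3 = 3.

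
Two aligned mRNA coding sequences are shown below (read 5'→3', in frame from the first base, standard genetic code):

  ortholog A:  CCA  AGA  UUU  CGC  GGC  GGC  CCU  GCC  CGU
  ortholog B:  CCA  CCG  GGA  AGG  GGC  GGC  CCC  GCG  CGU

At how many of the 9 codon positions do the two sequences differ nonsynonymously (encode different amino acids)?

2

Codon 1: CCA Pro / CCA Pro — identical.
Codon 2: AGA Arg / CCG Pro — nonsynonymous.
Codon 3: UUU Phe / GGA Gly — nonsynonymous.
Codon 4: CGC Arg / AGG Arg — synonymous.
Codon 5: GGC Gly / GGC Gly — identical.
Codon 6: GGC Gly / GGC Gly — identical.
Codon 7: CCU Pro / CCC Pro — synonymous.
Codon 8: GCC Ala / GCG Ala — synonymous.
Codon 9: CGU Arg / CGU Arg — identical.
Nonsynonymous differences: 2.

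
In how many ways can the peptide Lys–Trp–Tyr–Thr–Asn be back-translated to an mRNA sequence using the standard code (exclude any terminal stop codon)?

Lys: 2 codons.
Trp: 1 codon.
Tyr: 2 codons.
Thr: 4 codons.
Asn: 2 codons.
2 × 1 × 2 × 4 × 2 = 32.

32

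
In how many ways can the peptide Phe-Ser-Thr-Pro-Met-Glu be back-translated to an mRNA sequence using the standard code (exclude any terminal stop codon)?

Phe: 2 codons.
Ser: 6 codons.
Thr: 4 codons.
Pro: 4 codons.
Met: 1 codon.
Glu: 2 codons.
2 × 6 × 4 × 4 × 1 × 2 = 384.

384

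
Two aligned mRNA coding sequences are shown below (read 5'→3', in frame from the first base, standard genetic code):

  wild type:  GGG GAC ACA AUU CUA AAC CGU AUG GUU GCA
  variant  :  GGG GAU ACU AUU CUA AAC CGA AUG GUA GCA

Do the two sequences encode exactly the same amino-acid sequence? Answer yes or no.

Codon 1: GGG Gly / GGG Gly — identical.
Codon 2: GAC Asp / GAU Asp — synonymous.
Codon 3: ACA Thr / ACU Thr — synonymous.
Codon 4: AUU Ile / AUU Ile — identical.
Codon 5: CUA Leu / CUA Leu — identical.
Codon 6: AAC Asn / AAC Asn — identical.
Codon 7: CGU Arg / CGA Arg — synonymous.
Codon 8: AUG Met / AUG Met — identical.
Codon 9: GUU Val / GUA Val — synonymous.
Codon 10: GCA Ala / GCA Ala — identical.
Nonsynonymous differences: 0 → same protein.

yes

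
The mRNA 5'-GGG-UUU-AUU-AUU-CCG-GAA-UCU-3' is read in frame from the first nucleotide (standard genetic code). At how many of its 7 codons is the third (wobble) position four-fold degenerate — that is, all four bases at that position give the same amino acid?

3

Codon 1 GGG (Gly): third position 4-fold.
Codon 2 UUU (Phe): third position 2-fold.
Codon 3 AUU (Ile): third position 3-fold.
Codon 4 AUU (Ile): third position 3-fold.
Codon 5 CCG (Pro): third position 4-fold.
Codon 6 GAA (Glu): third position 2-fold.
Codon 7 UCU (Ser): third position 4-fold.
Four-fold degenerate third positions: 3.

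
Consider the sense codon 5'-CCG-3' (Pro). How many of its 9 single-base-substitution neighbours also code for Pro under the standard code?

Position 1: none → 0 synonymous.
Position 2: none → 0 synonymous.
Position 3: CCU, CCC, CCA → 3 synonymous.
Total: 0 + 0 + 3 = 3.

3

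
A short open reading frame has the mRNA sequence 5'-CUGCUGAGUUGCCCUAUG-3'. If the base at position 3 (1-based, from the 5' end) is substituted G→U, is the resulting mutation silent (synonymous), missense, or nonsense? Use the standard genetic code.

Position 3 falls in codon 1: CUG → Leu.
After the substitution the codon is CUU → Leu.
Both encode Leu, so the change is synonymous.

silent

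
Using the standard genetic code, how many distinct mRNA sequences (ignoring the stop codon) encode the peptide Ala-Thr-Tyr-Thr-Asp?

256

Ala: 4 codons.
Thr: 4 codons.
Tyr: 2 codons.
Thr: 4 codons.
Asp: 2 codons.
4 × 4 × 2 × 4 × 2 = 256.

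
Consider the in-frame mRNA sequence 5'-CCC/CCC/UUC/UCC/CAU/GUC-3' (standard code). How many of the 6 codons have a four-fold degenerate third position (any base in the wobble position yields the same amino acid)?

4

Codon 1 CCC (Pro): third position 4-fold.
Codon 2 CCC (Pro): third position 4-fold.
Codon 3 UUC (Phe): third position 2-fold.
Codon 4 UCC (Ser): third position 4-fold.
Codon 5 CAU (His): third position 2-fold.
Codon 6 GUC (Val): third position 4-fold.
Four-fold degenerate third positions: 4.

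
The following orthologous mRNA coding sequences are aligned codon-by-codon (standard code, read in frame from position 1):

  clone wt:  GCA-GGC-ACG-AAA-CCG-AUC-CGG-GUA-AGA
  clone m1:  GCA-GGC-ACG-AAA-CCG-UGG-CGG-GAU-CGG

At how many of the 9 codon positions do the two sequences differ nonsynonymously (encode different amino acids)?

2

Codon 1: GCA Ala / GCA Ala — identical.
Codon 2: GGC Gly / GGC Gly — identical.
Codon 3: ACG Thr / ACG Thr — identical.
Codon 4: AAA Lys / AAA Lys — identical.
Codon 5: CCG Pro / CCG Pro — identical.
Codon 6: AUC Ile / UGG Trp — nonsynonymous.
Codon 7: CGG Arg / CGG Arg — identical.
Codon 8: GUA Val / GAU Asp — nonsynonymous.
Codon 9: AGA Arg / CGG Arg — synonymous.
Nonsynonymous differences: 2.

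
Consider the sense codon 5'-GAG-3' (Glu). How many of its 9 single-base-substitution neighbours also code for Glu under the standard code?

Position 1: none → 0 synonymous.
Position 2: none → 0 synonymous.
Position 3: GAA → 1 synonymous.
Total: 0 + 0 + 1 = 1.

1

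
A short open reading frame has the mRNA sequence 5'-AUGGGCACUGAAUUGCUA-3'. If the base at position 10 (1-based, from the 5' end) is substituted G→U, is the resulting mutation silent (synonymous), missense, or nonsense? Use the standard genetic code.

Position 10 falls in codon 4: GAA → Glu.
After the substitution the codon is UAA → Stop.
The new codon is a stop codon, so this is a nonsense mutation.

nonsense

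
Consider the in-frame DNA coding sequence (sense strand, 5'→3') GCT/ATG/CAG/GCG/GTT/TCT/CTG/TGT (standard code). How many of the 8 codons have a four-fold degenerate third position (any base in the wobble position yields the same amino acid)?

5

Codon 1 GCT (Ala): third position 4-fold.
Codon 2 ATG (Met): third position 1-fold.
Codon 3 CAG (Gln): third position 2-fold.
Codon 4 GCG (Ala): third position 4-fold.
Codon 5 GTT (Val): third position 4-fold.
Codon 6 TCT (Ser): third position 4-fold.
Codon 7 CTG (Leu): third position 4-fold.
Codon 8 TGT (Cys): third position 2-fold.
Four-fold degenerate third positions: 5.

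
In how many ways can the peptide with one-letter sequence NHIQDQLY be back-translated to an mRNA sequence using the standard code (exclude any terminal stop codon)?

Asn: 2 codons.
His: 2 codons.
Ile: 3 codons.
Gln: 2 codons.
Asp: 2 codons.
Gln: 2 codons.
Leu: 6 codons.
Tyr: 2 codons.
2 × 2 × 3 × 2 × 2 × 2 × 6 × 2 = 1152.

1152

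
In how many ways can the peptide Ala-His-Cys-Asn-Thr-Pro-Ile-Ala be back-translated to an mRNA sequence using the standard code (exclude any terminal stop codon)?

Ala: 4 codons.
His: 2 codons.
Cys: 2 codons.
Asn: 2 codons.
Thr: 4 codons.
Pro: 4 codons.
Ile: 3 codons.
Ala: 4 codons.
4 × 2 × 2 × 2 × 4 × 4 × 3 × 4 = 6144.

6144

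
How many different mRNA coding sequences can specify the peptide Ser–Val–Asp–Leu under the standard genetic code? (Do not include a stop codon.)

Ser: 6 codons.
Val: 4 codons.
Asp: 2 codons.
Leu: 6 codons.
6 × 4 × 2 × 6 = 288.

288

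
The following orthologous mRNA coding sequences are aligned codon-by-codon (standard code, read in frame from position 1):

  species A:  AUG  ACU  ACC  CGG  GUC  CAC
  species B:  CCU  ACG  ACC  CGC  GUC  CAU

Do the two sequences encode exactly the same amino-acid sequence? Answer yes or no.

no

Codon 1: AUG Met / CCU Pro — nonsynonymous.
Codon 2: ACU Thr / ACG Thr — synonymous.
Codon 3: ACC Thr / ACC Thr — identical.
Codon 4: CGG Arg / CGC Arg — synonymous.
Codon 5: GUC Val / GUC Val — identical.
Codon 6: CAC His / CAU His — synonymous.
Nonsynonymous differences: 1 → different protein.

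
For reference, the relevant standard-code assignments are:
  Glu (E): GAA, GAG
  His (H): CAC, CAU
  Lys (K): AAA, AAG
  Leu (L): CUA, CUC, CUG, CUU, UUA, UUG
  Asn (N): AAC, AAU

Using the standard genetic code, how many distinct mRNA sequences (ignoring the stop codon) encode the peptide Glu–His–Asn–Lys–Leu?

96

Glu: 2 codons.
His: 2 codons.
Asn: 2 codons.
Lys: 2 codons.
Leu: 6 codons.
2 × 2 × 2 × 2 × 6 = 96.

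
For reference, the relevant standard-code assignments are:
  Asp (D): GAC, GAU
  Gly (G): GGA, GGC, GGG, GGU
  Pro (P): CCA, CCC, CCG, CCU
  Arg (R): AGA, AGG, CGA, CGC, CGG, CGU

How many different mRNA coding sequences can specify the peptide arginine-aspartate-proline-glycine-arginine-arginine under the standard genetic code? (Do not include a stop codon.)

Arg: 6 codons.
Asp: 2 codons.
Pro: 4 codons.
Gly: 4 codons.
Arg: 6 codons.
Arg: 6 codons.
6 × 2 × 4 × 4 × 6 × 6 = 6912.

6912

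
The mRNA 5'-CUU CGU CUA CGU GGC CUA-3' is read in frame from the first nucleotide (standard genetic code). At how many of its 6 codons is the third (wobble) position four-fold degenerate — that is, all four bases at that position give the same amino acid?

6

Codon 1 CUU (Leu): third position 4-fold.
Codon 2 CGU (Arg): third position 4-fold.
Codon 3 CUA (Leu): third position 4-fold.
Codon 4 CGU (Arg): third position 4-fold.
Codon 5 GGC (Gly): third position 4-fold.
Codon 6 CUA (Leu): third position 4-fold.
Four-fold degenerate third positions: 6.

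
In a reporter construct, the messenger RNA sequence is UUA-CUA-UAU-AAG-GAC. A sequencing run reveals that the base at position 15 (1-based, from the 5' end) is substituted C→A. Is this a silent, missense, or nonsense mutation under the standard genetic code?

missense

Position 15 falls in codon 5: GAC → Asp.
After the substitution the codon is GAA → Glu.
Asp ≠ Glu, so this is a missense mutation.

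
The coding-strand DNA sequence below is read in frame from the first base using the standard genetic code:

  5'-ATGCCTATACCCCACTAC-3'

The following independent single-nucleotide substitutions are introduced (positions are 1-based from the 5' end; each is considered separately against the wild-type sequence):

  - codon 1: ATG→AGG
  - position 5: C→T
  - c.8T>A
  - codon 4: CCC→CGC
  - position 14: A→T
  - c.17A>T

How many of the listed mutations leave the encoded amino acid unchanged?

0

Codon 1: ATG (Met) → AGG (Arg) — missense.
Codon 2: CCT (Pro) → CTT (Leu) — missense.
Codon 3: ATA (Ile) → AAA (Lys) — missense.
Codon 4: CCC (Pro) → CGC (Arg) — missense.
Codon 5: CAC (His) → CTC (Leu) — missense.
Codon 6: TAC (Tyr) → TTC (Phe) — missense.
Synonymous: 0 of 6.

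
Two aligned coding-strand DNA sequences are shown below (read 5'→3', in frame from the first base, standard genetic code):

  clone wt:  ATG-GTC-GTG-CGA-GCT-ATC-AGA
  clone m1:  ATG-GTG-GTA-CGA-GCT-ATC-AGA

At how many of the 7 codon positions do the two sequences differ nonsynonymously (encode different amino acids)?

Codon 1: ATG Met / ATG Met — identical.
Codon 2: GTC Val / GTG Val — synonymous.
Codon 3: GTG Val / GTA Val — synonymous.
Codon 4: CGA Arg / CGA Arg — identical.
Codon 5: GCT Ala / GCT Ala — identical.
Codon 6: ATC Ile / ATC Ile — identical.
Codon 7: AGA Arg / AGA Arg — identical.
Nonsynonymous differences: 0.

0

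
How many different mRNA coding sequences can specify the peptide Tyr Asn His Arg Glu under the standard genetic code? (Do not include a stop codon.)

Tyr: 2 codons.
Asn: 2 codons.
His: 2 codons.
Arg: 6 codons.
Glu: 2 codons.
2 × 2 × 2 × 6 × 2 = 96.

96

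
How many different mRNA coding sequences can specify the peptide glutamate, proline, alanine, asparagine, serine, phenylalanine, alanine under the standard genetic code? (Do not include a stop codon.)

Glu: 2 codons.
Pro: 4 codons.
Ala: 4 codons.
Asn: 2 codons.
Ser: 6 codons.
Phe: 2 codons.
Ala: 4 codons.
2 × 4 × 4 × 2 × 6 × 2 × 4 = 3072.

3072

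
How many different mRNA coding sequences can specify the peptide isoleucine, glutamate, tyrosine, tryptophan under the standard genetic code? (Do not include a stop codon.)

Ile: 3 codons.
Glu: 2 codons.
Tyr: 2 codons.
Trp: 1 codon.
3 × 2 × 2 × 1 = 12.

12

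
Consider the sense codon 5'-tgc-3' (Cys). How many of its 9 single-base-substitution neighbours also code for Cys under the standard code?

Position 1: none → 0 synonymous.
Position 2: none → 0 synonymous.
Position 3: TGT → 1 synonymous.
Total: 0 + 0 + 1 = 1.

1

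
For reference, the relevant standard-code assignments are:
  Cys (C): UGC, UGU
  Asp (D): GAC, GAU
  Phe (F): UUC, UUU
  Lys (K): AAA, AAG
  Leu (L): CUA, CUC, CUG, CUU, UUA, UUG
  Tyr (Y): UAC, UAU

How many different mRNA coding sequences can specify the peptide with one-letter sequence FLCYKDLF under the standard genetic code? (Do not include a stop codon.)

Phe: 2 codons.
Leu: 6 codons.
Cys: 2 codons.
Tyr: 2 codons.
Lys: 2 codons.
Asp: 2 codons.
Leu: 6 codons.
Phe: 2 codons.
2 × 6 × 2 × 2 × 2 × 2 × 6 × 2 = 2304.

2304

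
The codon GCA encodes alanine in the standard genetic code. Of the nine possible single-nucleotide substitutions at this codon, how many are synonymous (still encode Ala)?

3

Position 1: none → 0 synonymous.
Position 2: none → 0 synonymous.
Position 3: GCU, GCC, GCG → 3 synonymous.
Total: 0 + 0 + 3 = 3.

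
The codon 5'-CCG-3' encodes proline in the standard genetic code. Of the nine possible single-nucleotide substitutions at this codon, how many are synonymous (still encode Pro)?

Position 1: none → 0 synonymous.
Position 2: none → 0 synonymous.
Position 3: CCU, CCC, CCA → 3 synonymous.
Total: 0 + 0 + 3 = 3.

3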